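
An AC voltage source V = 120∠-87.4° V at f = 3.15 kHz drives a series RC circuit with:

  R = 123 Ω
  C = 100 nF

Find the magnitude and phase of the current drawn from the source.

Step 1 — Angular frequency: ω = 2π·f = 2π·3150 = 1.979e+04 rad/s.
Step 2 — Component impedances:
  R: Z = R = 123 Ω
  C: Z = 1/(jωC) = -j/(ω·C) = 0 - j505.3 Ω
Step 3 — Series combination: Z_total = R + C = 123 - j505.3 Ω = 520∠-76.3° Ω.
Step 4 — Source phasor: V = 120∠-87.4° V = 5.444 - j119.9 V.
Step 5 — Ohm's law: I = V / Z_total = (5.444 - j119.9) / (123 - j505.3) = 0.2265 - j0.04436 A.
Step 6 — Convert to polar: |I| = 0.2308 A, ∠I = -11.1°.

I = 0.2308∠-11.1° A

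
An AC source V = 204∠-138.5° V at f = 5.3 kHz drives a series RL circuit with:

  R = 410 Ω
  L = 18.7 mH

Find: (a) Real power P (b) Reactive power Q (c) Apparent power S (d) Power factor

Step 1 — Angular frequency: ω = 2π·f = 2π·5300 = 3.33e+04 rad/s.
Step 2 — Component impedances:
  R: Z = R = 410 Ω
  L: Z = jωL = j·3.33e+04·0.0187 = 0 + j622.7 Ω
Step 3 — Series combination: Z_total = R + L = 410 + j622.7 Ω = 745.6∠56.6° Ω.
Step 4 — Source phasor: V = 204∠-138.5° V = -152.8 - j135.2 V.
Step 5 — Current: I = V / Z = -0.2641 + j0.07146 A = 0.2736∠164.9° A.
Step 6 — Complex power: S = V·I* = 30.69 + j46.62 VA.
Step 7 — Real power: P = Re(S) = 30.69 W.
Step 8 — Reactive power: Q = Im(S) = 46.62 VAR.
Step 9 — Apparent power: |S| = 55.82 VA.
Step 10 — Power factor: PF = P/|S| = 0.5499 (lagging).

(a) P = 30.69 W  (b) Q = 46.62 VAR  (c) S = 55.82 VA  (d) PF = 0.5499 (lagging)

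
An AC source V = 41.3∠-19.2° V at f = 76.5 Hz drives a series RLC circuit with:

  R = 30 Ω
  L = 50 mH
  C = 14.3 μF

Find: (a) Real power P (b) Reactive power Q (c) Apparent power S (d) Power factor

Step 1 — Angular frequency: ω = 2π·f = 2π·76.5 = 480.7 rad/s.
Step 2 — Component impedances:
  R: Z = R = 30 Ω
  L: Z = jωL = j·480.7·0.05 = 0 + j24.03 Ω
  C: Z = 1/(jωC) = -j/(ω·C) = 0 - j145.5 Ω
Step 3 — Series combination: Z_total = R + L + C = 30 - j121.5 Ω = 125.1∠-76.1° Ω.
Step 4 — Source phasor: V = 41.3∠-19.2° V = 39 - j13.58 V.
Step 5 — Current: I = V / Z = 0.1802 + j0.2766 A = 0.3301∠56.9° A.
Step 6 — Complex power: S = V·I* = 3.27 - j13.24 VA.
Step 7 — Real power: P = Re(S) = 3.27 W.
Step 8 — Reactive power: Q = Im(S) = -13.24 VAR.
Step 9 — Apparent power: |S| = 13.63 VA.
Step 10 — Power factor: PF = P/|S| = 0.2398 (leading).

(a) P = 3.27 W  (b) Q = -13.24 VAR  (c) S = 13.63 VA  (d) PF = 0.2398 (leading)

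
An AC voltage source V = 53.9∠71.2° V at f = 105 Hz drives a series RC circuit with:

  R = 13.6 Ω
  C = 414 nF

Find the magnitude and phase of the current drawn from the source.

Step 1 — Angular frequency: ω = 2π·f = 2π·105 = 659.7 rad/s.
Step 2 — Component impedances:
  R: Z = R = 13.6 Ω
  C: Z = 1/(jωC) = -j/(ω·C) = 0 - j3661 Ω
Step 3 — Series combination: Z_total = R + C = 13.6 - j3661 Ω = 3661∠-89.8° Ω.
Step 4 — Source phasor: V = 53.9∠71.2° V = 17.37 + j51.02 V.
Step 5 — Ohm's law: I = V / Z_total = (17.37 + j51.02) / (13.6 - j3661) = -0.01392 + j0.004796 A.
Step 6 — Convert to polar: |I| = 0.01472 A, ∠I = 161.0°.

I = 0.01472∠161.0° A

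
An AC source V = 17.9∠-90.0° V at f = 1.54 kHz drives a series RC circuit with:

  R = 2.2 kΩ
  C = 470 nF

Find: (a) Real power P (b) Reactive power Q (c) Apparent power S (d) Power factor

Step 1 — Angular frequency: ω = 2π·f = 2π·1540 = 9676 rad/s.
Step 2 — Component impedances:
  R: Z = R = 2200 Ω
  C: Z = 1/(jωC) = -j/(ω·C) = 0 - j219.9 Ω
Step 3 — Series combination: Z_total = R + C = 2200 - j219.9 Ω = 2211∠-5.7° Ω.
Step 4 — Source phasor: V = 17.9∠-90.0° V = 0 - j17.9 V.
Step 5 — Current: I = V / Z = 0.0008052 - j0.008056 A = 0.008096∠-84.3° A.
Step 6 — Complex power: S = V·I* = 0.1442 - j0.01441 VA.
Step 7 — Real power: P = Re(S) = 0.1442 W.
Step 8 — Reactive power: Q = Im(S) = -0.01441 VAR.
Step 9 — Apparent power: |S| = 0.1449 VA.
Step 10 — Power factor: PF = P/|S| = 0.995 (leading).

(a) P = 0.1442 W  (b) Q = -0.01441 VAR  (c) S = 0.1449 VA  (d) PF = 0.995 (leading)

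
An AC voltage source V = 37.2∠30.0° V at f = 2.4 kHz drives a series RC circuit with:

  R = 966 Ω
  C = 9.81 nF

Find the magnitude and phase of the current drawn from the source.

Step 1 — Angular frequency: ω = 2π·f = 2π·2400 = 1.508e+04 rad/s.
Step 2 — Component impedances:
  R: Z = R = 966 Ω
  C: Z = 1/(jωC) = -j/(ω·C) = 0 - j6760 Ω
Step 3 — Series combination: Z_total = R + C = 966 - j6760 Ω = 6829∠-81.9° Ω.
Step 4 — Source phasor: V = 37.2∠30.0° V = 32.22 + j18.6 V.
Step 5 — Ohm's law: I = V / Z_total = (32.22 + j18.6) / (966 - j6760) = -0.002029 + j0.005056 A.
Step 6 — Convert to polar: |I| = 0.005448 A, ∠I = 111.9°.

I = 0.005448∠111.9° A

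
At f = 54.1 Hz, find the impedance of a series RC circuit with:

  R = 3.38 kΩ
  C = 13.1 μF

Step 1 — Angular frequency: ω = 2π·f = 2π·54.1 = 339.9 rad/s.
Step 2 — Component impedances:
  R: Z = R = 3380 Ω
  C: Z = 1/(jωC) = -j/(ω·C) = 0 - j224.6 Ω
Step 3 — Series combination: Z_total = R + C = 3380 - j224.6 Ω = 3387∠-3.8° Ω.

Z = 3380 - j224.6 Ω = 3387∠-3.8° Ω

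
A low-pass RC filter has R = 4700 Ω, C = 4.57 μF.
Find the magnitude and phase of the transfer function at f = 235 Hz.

Step 1 — Angular frequency: ω = 2π·235 = 1477 rad/s.
Step 2 — Transfer function: H(jω) = 1/(1 + jωRC).
Step 3 — Denominator: 1 + jωRC = 1 + j·1477·4700·4.57e-06 = 1 + j31.71.
Step 4 — H = 0.0009932 - j0.0315.
Step 5 — Magnitude: |H| = 0.03152 (-30.0 dB); phase: φ = -88.2°.

|H| = 0.03152 (-30.0 dB), φ = -88.2°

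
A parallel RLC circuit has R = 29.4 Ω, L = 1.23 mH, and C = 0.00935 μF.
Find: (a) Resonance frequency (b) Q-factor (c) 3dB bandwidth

Step 1 — Resonance: ω₀ = 1/√(LC) = 1/√(0.00123·9.35e-09) = 2.949e+05 rad/s.
Step 2 — f₀ = ω₀/(2π) = 4.693e+04 Hz.
Step 3 — Parallel Q: Q = R/(ω₀L) = 29.4/(2.949e+05·0.00123) = 0.08106.
Step 4 — Bandwidth: Δω = ω₀/Q = 3.638e+06 rad/s; BW = Δω/(2π) = 5.79e+05 Hz.

(a) f₀ = 4.693e+04 Hz  (b) Q = 0.08106  (c) BW = 5.79e+05 Hz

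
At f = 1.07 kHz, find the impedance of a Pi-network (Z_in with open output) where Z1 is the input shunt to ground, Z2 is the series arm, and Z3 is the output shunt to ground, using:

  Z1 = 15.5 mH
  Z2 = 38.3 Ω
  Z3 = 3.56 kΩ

Step 1 — Angular frequency: ω = 2π·f = 2π·1070 = 6723 rad/s.
Step 2 — Component impedances:
  Z1: Z = jωL = j·6723·0.0155 = 0 + j104.2 Ω
  Z2: Z = R = 38.3 Ω
  Z3: Z = R = 3560 Ω
Step 3 — With open output, the series arm Z2 and the output shunt Z3 appear in series to ground: Z2 + Z3 = 3598 Ω.
Step 4 — Parallel with input shunt Z1: Z_in = Z1 || (Z2 + Z3) = 3.015 + j104.1 Ω = 104.2∠88.3° Ω.

Z = 3.015 + j104.1 Ω = 104.2∠88.3° Ω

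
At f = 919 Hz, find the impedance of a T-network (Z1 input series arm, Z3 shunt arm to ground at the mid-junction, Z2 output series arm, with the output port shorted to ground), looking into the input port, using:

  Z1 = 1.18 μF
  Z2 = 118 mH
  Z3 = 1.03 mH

Step 1 — Angular frequency: ω = 2π·f = 2π·919 = 5774 rad/s.
Step 2 — Component impedances:
  Z1: Z = 1/(jωC) = -j/(ω·C) = 0 - j146.8 Ω
  Z2: Z = jωL = j·5774·0.118 = 0 + j681.4 Ω
  Z3: Z = jωL = j·5774·0.00103 = 0 + j5.947 Ω
Step 3 — With the output port shorted to ground, the output series arm Z2 runs from the junction to ground; the shunt arm Z3 also runs from the junction to ground. They appear in parallel: Z3 || Z2 = 0 + j5.896 Ω.
Step 4 — Series with input arm Z1: Z_in = Z1 + (Z3 || Z2) = 0 - j140.9 Ω = 140.9∠-90.0° Ω.

Z = 0 - j140.9 Ω = 140.9∠-90.0° Ω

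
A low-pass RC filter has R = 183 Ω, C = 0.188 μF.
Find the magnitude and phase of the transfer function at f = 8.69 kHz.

Step 1 — Angular frequency: ω = 2π·8690 = 5.46e+04 rad/s.
Step 2 — Transfer function: H(jω) = 1/(1 + jωRC).
Step 3 — Denominator: 1 + jωRC = 1 + j·5.46e+04·183·1.88e-07 = 1 + j1.878.
Step 4 — H = 0.2208 - j0.4148.
Step 5 — Magnitude: |H| = 0.4699 (-6.6 dB); phase: φ = -62.0°.

|H| = 0.4699 (-6.6 dB), φ = -62.0°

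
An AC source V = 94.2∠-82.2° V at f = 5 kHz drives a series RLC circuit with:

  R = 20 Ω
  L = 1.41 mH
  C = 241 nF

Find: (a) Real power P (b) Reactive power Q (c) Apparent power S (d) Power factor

Step 1 — Angular frequency: ω = 2π·f = 2π·5000 = 3.142e+04 rad/s.
Step 2 — Component impedances:
  R: Z = R = 20 Ω
  L: Z = jωL = j·3.142e+04·0.00141 = 0 + j44.3 Ω
  C: Z = 1/(jωC) = -j/(ω·C) = 0 - j132.1 Ω
Step 3 — Series combination: Z_total = R + L + C = 20 - j87.78 Ω = 90.03∠-77.2° Ω.
Step 4 — Source phasor: V = 94.2∠-82.2° V = 12.78 - j93.33 V.
Step 5 — Current: I = V / Z = 1.042 - j0.09183 A = 1.046∠-5.0° A.
Step 6 — Complex power: S = V·I* = 21.89 - j96.1 VA.
Step 7 — Real power: P = Re(S) = 21.89 W.
Step 8 — Reactive power: Q = Im(S) = -96.1 VAR.
Step 9 — Apparent power: |S| = 98.56 VA.
Step 10 — Power factor: PF = P/|S| = 0.2221 (leading).

(a) P = 21.89 W  (b) Q = -96.1 VAR  (c) S = 98.56 VA  (d) PF = 0.2221 (leading)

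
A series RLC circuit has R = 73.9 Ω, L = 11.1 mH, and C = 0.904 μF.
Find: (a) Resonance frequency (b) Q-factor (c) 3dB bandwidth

Step 1 — Resonance: ω₀ = 1/√(LC) = 1/√(0.0111·9.04e-07) = 9983 rad/s.
Step 2 — f₀ = ω₀/(2π) = 1589 Hz.
Step 3 — Series Q: Q = ω₀L/R = 9983·0.0111/73.9 = 1.499.
Step 4 — Bandwidth: Δω = ω₀/Q = 6658 rad/s; BW = Δω/(2π) = 1060 Hz.

(a) f₀ = 1589 Hz  (b) Q = 1.499  (c) BW = 1060 Hz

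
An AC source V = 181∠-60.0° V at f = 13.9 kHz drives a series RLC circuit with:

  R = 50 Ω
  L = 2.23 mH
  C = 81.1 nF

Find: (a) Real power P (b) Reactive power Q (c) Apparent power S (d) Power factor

Step 1 — Angular frequency: ω = 2π·f = 2π·1.39e+04 = 8.734e+04 rad/s.
Step 2 — Component impedances:
  R: Z = R = 50 Ω
  L: Z = jωL = j·8.734e+04·0.00223 = 0 + j194.8 Ω
  C: Z = 1/(jωC) = -j/(ω·C) = 0 - j141.2 Ω
Step 3 — Series combination: Z_total = R + L + C = 50 + j53.58 Ω = 73.28∠47.0° Ω.
Step 4 — Source phasor: V = 181∠-60.0° V = 90.5 - j156.8 V.
Step 5 — Current: I = V / Z = -0.7212 - j2.362 A = 2.47∠-107.0° A.
Step 6 — Complex power: S = V·I* = 305 + j326.8 VA.
Step 7 — Real power: P = Re(S) = 305 W.
Step 8 — Reactive power: Q = Im(S) = 326.8 VAR.
Step 9 — Apparent power: |S| = 447 VA.
Step 10 — Power factor: PF = P/|S| = 0.6823 (lagging).

(a) P = 305 W  (b) Q = 326.8 VAR  (c) S = 447 VA  (d) PF = 0.6823 (lagging)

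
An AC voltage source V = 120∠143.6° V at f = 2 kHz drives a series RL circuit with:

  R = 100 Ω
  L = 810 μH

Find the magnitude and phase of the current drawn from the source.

Step 1 — Angular frequency: ω = 2π·f = 2π·2000 = 1.257e+04 rad/s.
Step 2 — Component impedances:
  R: Z = R = 100 Ω
  L: Z = jωL = j·1.257e+04·0.00081 = 0 + j10.18 Ω
Step 3 — Series combination: Z_total = R + L = 100 + j10.18 Ω = 100.5∠5.8° Ω.
Step 4 — Source phasor: V = 120∠143.6° V = -96.59 + j71.21 V.
Step 5 — Ohm's law: I = V / Z_total = (-96.59 + j71.21) / (100 + j10.18) = -0.8842 + j0.8021 A.
Step 6 — Convert to polar: |I| = 1.194 A, ∠I = 137.8°.

I = 1.194∠137.8° A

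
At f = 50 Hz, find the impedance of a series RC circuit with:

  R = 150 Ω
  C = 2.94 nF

Step 1 — Angular frequency: ω = 2π·f = 2π·50 = 314.2 rad/s.
Step 2 — Component impedances:
  R: Z = R = 150 Ω
  C: Z = 1/(jωC) = -j/(ω·C) = 0 - j1.083e+06 Ω
Step 3 — Series combination: Z_total = R + C = 150 - j1.083e+06 Ω = 1.083e+06∠-90.0° Ω.

Z = 150 - j1.083e+06 Ω = 1.083e+06∠-90.0° Ω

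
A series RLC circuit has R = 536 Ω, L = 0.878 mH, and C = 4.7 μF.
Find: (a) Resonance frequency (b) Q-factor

Step 1 — Resonance condition Im(Z)=0 gives ω₀ = 1/√(LC).
Step 2 — ω₀ = 1/√(0.000878·4.7e-06) = 1.557e+04 rad/s.
Step 3 — f₀ = ω₀/(2π) = 2478 Hz.
Step 4 — Series Q: Q = ω₀L/R = 1.557e+04·0.000878/536 = 0.0255.

(a) f₀ = 2478 Hz  (b) Q = 0.0255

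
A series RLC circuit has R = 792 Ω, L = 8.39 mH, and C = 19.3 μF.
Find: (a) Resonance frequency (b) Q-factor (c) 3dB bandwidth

Step 1 — Resonance condition Im(Z)=0 gives ω₀ = 1/√(LC).
Step 2 — ω₀ = 1/√(0.00839·1.93e-05) = 2485 rad/s.
Step 3 — f₀ = ω₀/(2π) = 395.5 Hz.
Step 4 — Series Q: Q = ω₀L/R = 2485·0.00839/792 = 0.02633.
Step 5 — 3dB bandwidth: Δω = ω₀/Q = 9.44e+04 rad/s; BW = Δω/(2π) = 1.502e+04 Hz.

(a) f₀ = 395.5 Hz  (b) Q = 0.02633  (c) BW = 1.502e+04 Hz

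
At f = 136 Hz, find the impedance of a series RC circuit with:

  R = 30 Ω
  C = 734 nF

Step 1 — Angular frequency: ω = 2π·f = 2π·136 = 854.5 rad/s.
Step 2 — Component impedances:
  R: Z = R = 30 Ω
  C: Z = 1/(jωC) = -j/(ω·C) = 0 - j1594 Ω
Step 3 — Series combination: Z_total = R + C = 30 - j1594 Ω = 1595∠-88.9° Ω.

Z = 30 - j1594 Ω = 1595∠-88.9° Ω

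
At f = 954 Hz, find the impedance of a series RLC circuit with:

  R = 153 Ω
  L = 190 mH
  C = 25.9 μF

Step 1 — Angular frequency: ω = 2π·f = 2π·954 = 5994 rad/s.
Step 2 — Component impedances:
  R: Z = R = 153 Ω
  L: Z = jωL = j·5994·0.19 = 0 + j1139 Ω
  C: Z = 1/(jωC) = -j/(ω·C) = 0 - j6.441 Ω
Step 3 — Series combination: Z_total = R + L + C = 153 + j1132 Ω = 1143∠82.3° Ω.

Z = 153 + j1132 Ω = 1143∠82.3° Ω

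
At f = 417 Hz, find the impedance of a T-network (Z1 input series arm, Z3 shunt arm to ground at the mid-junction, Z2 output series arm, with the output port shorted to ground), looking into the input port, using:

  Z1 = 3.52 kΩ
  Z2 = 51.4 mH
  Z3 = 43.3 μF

Step 1 — Angular frequency: ω = 2π·f = 2π·417 = 2620 rad/s.
Step 2 — Component impedances:
  Z1: Z = R = 3520 Ω
  Z2: Z = jωL = j·2620·0.0514 = 0 + j134.7 Ω
  Z3: Z = 1/(jωC) = -j/(ω·C) = 0 - j8.814 Ω
Step 3 — With the output port shorted to ground, the output series arm Z2 runs from the junction to ground; the shunt arm Z3 also runs from the junction to ground. They appear in parallel: Z3 || Z2 = 0 - j9.432 Ω.
Step 4 — Series with input arm Z1: Z_in = Z1 + (Z3 || Z2) = 3520 - j9.432 Ω = 3520∠-0.2° Ω.

Z = 3520 - j9.432 Ω = 3520∠-0.2° Ω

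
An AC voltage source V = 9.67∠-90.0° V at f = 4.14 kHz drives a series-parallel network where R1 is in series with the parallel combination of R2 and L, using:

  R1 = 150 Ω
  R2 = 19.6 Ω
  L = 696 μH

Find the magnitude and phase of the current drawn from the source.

Step 1 — Angular frequency: ω = 2π·f = 2π·4140 = 2.601e+04 rad/s.
Step 2 — Component impedances:
  R1: Z = R = 150 Ω
  R2: Z = R = 19.6 Ω
  L: Z = jωL = j·2.601e+04·0.000696 = 0 + j18.1 Ω
Step 3 — Parallel branch: R2 || L = 1/(1/R2 + 1/L) = 9.024 + j9.769 Ω.
Step 4 — Series with R1: Z_total = R1 + (R2 || L) = 159 + j9.769 Ω = 159.3∠3.5° Ω.
Step 5 — Source phasor: V = 9.67∠-90.0° V = 0 - j9.67 V.
Step 6 — Ohm's law: I = V / Z_total = (0 - j9.67) / (159 + j9.769) = -0.003722 - j0.06058 A.
Step 7 — Convert to polar: |I| = 0.06069 A, ∠I = -93.5°.

I = 0.06069∠-93.5° A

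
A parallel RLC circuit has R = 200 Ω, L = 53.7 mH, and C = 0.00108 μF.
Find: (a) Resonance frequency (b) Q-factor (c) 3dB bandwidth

Step 1 — Resonance: ω₀ = 1/√(LC) = 1/√(0.0537·1.08e-09) = 1.313e+05 rad/s.
Step 2 — f₀ = ω₀/(2π) = 2.09e+04 Hz.
Step 3 — Parallel Q: Q = R/(ω₀L) = 200/(1.313e+05·0.0537) = 0.02836.
Step 4 — Bandwidth: Δω = ω₀/Q = 4.63e+06 rad/s; BW = Δω/(2π) = 7.368e+05 Hz.

(a) f₀ = 2.09e+04 Hz  (b) Q = 0.02836  (c) BW = 7.368e+05 Hz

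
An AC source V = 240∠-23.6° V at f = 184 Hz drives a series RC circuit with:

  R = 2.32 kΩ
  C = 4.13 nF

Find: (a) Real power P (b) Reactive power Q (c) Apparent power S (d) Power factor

Step 1 — Angular frequency: ω = 2π·f = 2π·184 = 1156 rad/s.
Step 2 — Component impedances:
  R: Z = R = 2320 Ω
  C: Z = 1/(jωC) = -j/(ω·C) = 0 - j2.094e+05 Ω
Step 3 — Series combination: Z_total = R + C = 2320 - j2.094e+05 Ω = 2.094e+05∠-89.4° Ω.
Step 4 — Source phasor: V = 240∠-23.6° V = 219.9 - j96.08 V.
Step 5 — Current: I = V / Z = 0.0004703 + j0.001045 A = 0.001146∠65.8° A.
Step 6 — Complex power: S = V·I* = 0.003046 - j0.275 VA.
Step 7 — Real power: P = Re(S) = 0.003046 W.
Step 8 — Reactive power: Q = Im(S) = -0.275 VAR.
Step 9 — Apparent power: |S| = 0.275 VA.
Step 10 — Power factor: PF = P/|S| = 0.01108 (leading).

(a) P = 0.003046 W  (b) Q = -0.275 VAR  (c) S = 0.275 VA  (d) PF = 0.01108 (leading)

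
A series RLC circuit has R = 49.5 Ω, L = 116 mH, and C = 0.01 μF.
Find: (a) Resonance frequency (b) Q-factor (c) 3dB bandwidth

Step 1 — Resonance condition Im(Z)=0 gives ω₀ = 1/√(LC).
Step 2 — ω₀ = 1/√(0.116·1e-08) = 2.936e+04 rad/s.
Step 3 — f₀ = ω₀/(2π) = 4673 Hz.
Step 4 — Series Q: Q = ω₀L/R = 2.936e+04·0.116/49.5 = 68.81.
Step 5 — 3dB bandwidth: Δω = ω₀/Q = 426.7 rad/s; BW = Δω/(2π) = 67.92 Hz.

(a) f₀ = 4673 Hz  (b) Q = 68.81  (c) BW = 67.92 Hz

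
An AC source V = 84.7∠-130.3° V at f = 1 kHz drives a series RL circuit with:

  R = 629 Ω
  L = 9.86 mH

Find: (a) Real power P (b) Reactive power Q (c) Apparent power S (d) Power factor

Step 1 — Angular frequency: ω = 2π·f = 2π·1000 = 6283 rad/s.
Step 2 — Component impedances:
  R: Z = R = 629 Ω
  L: Z = jωL = j·6283·0.00986 = 0 + j61.95 Ω
Step 3 — Series combination: Z_total = R + L = 629 + j61.95 Ω = 632∠5.6° Ω.
Step 4 — Source phasor: V = 84.7∠-130.3° V = -54.78 - j64.6 V.
Step 5 — Current: I = V / Z = -0.09628 - j0.09322 A = 0.134∠-135.9° A.
Step 6 — Complex power: S = V·I* = 11.3 + j1.113 VA.
Step 7 — Real power: P = Re(S) = 11.3 W.
Step 8 — Reactive power: Q = Im(S) = 1.113 VAR.
Step 9 — Apparent power: |S| = 11.35 VA.
Step 10 — Power factor: PF = P/|S| = 0.9952 (lagging).

(a) P = 11.3 W  (b) Q = 1.113 VAR  (c) S = 11.35 VA  (d) PF = 0.9952 (lagging)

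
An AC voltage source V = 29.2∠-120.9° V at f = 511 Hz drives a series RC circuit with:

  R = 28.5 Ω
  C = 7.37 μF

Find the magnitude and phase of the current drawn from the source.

Step 1 — Angular frequency: ω = 2π·f = 2π·511 = 3211 rad/s.
Step 2 — Component impedances:
  R: Z = R = 28.5 Ω
  C: Z = 1/(jωC) = -j/(ω·C) = 0 - j42.26 Ω
Step 3 — Series combination: Z_total = R + C = 28.5 - j42.26 Ω = 50.97∠-56.0° Ω.
Step 4 — Source phasor: V = 29.2∠-120.9° V = -15 - j25.06 V.
Step 5 — Ohm's law: I = V / Z_total = (-15 - j25.06) / (28.5 - j42.26) = 0.243 - j0.5187 A.
Step 6 — Convert to polar: |I| = 0.5729 A, ∠I = -64.9°.

I = 0.5729∠-64.9° A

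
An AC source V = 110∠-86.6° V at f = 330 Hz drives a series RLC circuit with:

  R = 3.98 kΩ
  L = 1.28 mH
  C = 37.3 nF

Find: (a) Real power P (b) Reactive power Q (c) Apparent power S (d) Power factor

Step 1 — Angular frequency: ω = 2π·f = 2π·330 = 2073 rad/s.
Step 2 — Component impedances:
  R: Z = R = 3980 Ω
  L: Z = jωL = j·2073·0.00128 = 0 + j2.654 Ω
  C: Z = 1/(jωC) = -j/(ω·C) = 0 - j1.293e+04 Ω
Step 3 — Series combination: Z_total = R + L + C = 3980 - j1.293e+04 Ω = 1.353e+04∠-72.9° Ω.
Step 4 — Source phasor: V = 110∠-86.6° V = 6.524 - j109.8 V.
Step 5 — Current: I = V / Z = 0.007901 - j0.001928 A = 0.008132∠-13.7° A.
Step 6 — Complex power: S = V·I* = 0.2632 - j0.855 VA.
Step 7 — Real power: P = Re(S) = 0.2632 W.
Step 8 — Reactive power: Q = Im(S) = -0.855 VAR.
Step 9 — Apparent power: |S| = 0.8946 VA.
Step 10 — Power factor: PF = P/|S| = 0.2942 (leading).

(a) P = 0.2632 W  (b) Q = -0.855 VAR  (c) S = 0.8946 VA  (d) PF = 0.2942 (leading)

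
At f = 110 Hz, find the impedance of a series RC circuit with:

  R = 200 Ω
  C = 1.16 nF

Step 1 — Angular frequency: ω = 2π·f = 2π·110 = 691.2 rad/s.
Step 2 — Component impedances:
  R: Z = R = 200 Ω
  C: Z = 1/(jωC) = -j/(ω·C) = 0 - j1.247e+06 Ω
Step 3 — Series combination: Z_total = R + C = 200 - j1.247e+06 Ω = 1.247e+06∠-90.0° Ω.

Z = 200 - j1.247e+06 Ω = 1.247e+06∠-90.0° Ω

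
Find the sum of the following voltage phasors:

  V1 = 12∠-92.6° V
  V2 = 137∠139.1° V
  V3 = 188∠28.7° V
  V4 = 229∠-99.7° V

Step 1 — Convert each phasor to rectangular form:
  V1 = 12·(cos(-92.6°) + j·sin(-92.6°)) = -0.5444 - j11.99 V
  V2 = 137·(cos(139.1°) + j·sin(139.1°)) = -103.6 + j89.7 V
  V3 = 188·(cos(28.7°) + j·sin(28.7°)) = 164.9 + j90.28 V
  V4 = 229·(cos(-99.7°) + j·sin(-99.7°)) = -38.58 - j225.7 V
Step 2 — Sum components: V_total = 22.22 - j57.73 V.
Step 3 — Convert to polar: |V_total| = 61.86 V, ∠V_total = -68.9°.

V_total = 61.86∠-68.9° V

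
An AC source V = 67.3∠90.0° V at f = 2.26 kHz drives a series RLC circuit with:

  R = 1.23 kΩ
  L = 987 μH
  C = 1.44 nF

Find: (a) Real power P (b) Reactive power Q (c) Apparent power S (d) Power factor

Step 1 — Angular frequency: ω = 2π·f = 2π·2260 = 1.42e+04 rad/s.
Step 2 — Component impedances:
  R: Z = R = 1230 Ω
  L: Z = jωL = j·1.42e+04·0.000987 = 0 + j14.02 Ω
  C: Z = 1/(jωC) = -j/(ω·C) = 0 - j4.89e+04 Ω
Step 3 — Series combination: Z_total = R + L + C = 1230 - j4.889e+04 Ω = 4.891e+04∠-88.6° Ω.
Step 4 — Source phasor: V = 67.3∠90.0° V = 0 + j67.3 V.
Step 5 — Current: I = V / Z = -0.001376 + j3.461e-05 A = 0.001376∠178.6° A.
Step 6 — Complex power: S = V·I* = 0.002329 - j0.09258 VA.
Step 7 — Real power: P = Re(S) = 0.002329 W.
Step 8 — Reactive power: Q = Im(S) = -0.09258 VAR.
Step 9 — Apparent power: |S| = 0.09261 VA.
Step 10 — Power factor: PF = P/|S| = 0.02515 (leading).

(a) P = 0.002329 W  (b) Q = -0.09258 VAR  (c) S = 0.09261 VA  (d) PF = 0.02515 (leading)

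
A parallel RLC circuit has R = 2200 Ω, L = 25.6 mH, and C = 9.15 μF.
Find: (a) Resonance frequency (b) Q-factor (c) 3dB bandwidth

Step 1 — Resonance: ω₀ = 1/√(LC) = 1/√(0.0256·9.15e-06) = 2066 rad/s.
Step 2 — f₀ = ω₀/(2π) = 328.8 Hz.
Step 3 — Parallel Q: Q = R/(ω₀L) = 2200/(2066·0.0256) = 41.59.
Step 4 — Bandwidth: Δω = ω₀/Q = 49.68 rad/s; BW = Δω/(2π) = 7.906 Hz.

(a) f₀ = 328.8 Hz  (b) Q = 41.59  (c) BW = 7.906 Hz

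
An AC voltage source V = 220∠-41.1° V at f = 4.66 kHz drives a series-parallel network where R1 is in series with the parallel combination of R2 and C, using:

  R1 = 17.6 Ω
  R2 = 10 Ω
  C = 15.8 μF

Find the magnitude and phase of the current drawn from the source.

Step 1 — Angular frequency: ω = 2π·f = 2π·4660 = 2.928e+04 rad/s.
Step 2 — Component impedances:
  R1: Z = R = 17.6 Ω
  R2: Z = R = 10 Ω
  C: Z = 1/(jωC) = -j/(ω·C) = 0 - j2.162 Ω
Step 3 — Parallel branch: R2 || C = 1/(1/R2 + 1/C) = 0.4464 - j2.065 Ω.
Step 4 — Series with R1: Z_total = R1 + (R2 || C) = 18.05 - j2.065 Ω = 18.16∠-6.5° Ω.
Step 5 — Source phasor: V = 220∠-41.1° V = 165.8 - j144.6 V.
Step 6 — Ohm's law: I = V / Z_total = (165.8 - j144.6) / (18.05 - j2.065) = 9.973 - j6.873 A.
Step 7 — Convert to polar: |I| = 12.11 A, ∠I = -34.6°.

I = 12.11∠-34.6° A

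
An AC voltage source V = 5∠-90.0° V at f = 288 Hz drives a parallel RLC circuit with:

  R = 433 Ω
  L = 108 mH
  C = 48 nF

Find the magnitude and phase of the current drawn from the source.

Step 1 — Angular frequency: ω = 2π·f = 2π·288 = 1810 rad/s.
Step 2 — Component impedances:
  R: Z = R = 433 Ω
  L: Z = jωL = j·1810·0.108 = 0 + j195.4 Ω
  C: Z = 1/(jωC) = -j/(ω·C) = 0 - j1.151e+04 Ω
Step 3 — Parallel combination: 1/Z_total = 1/R + 1/L + 1/C; Z_total = 75.39 + j164.2 Ω = 180.7∠65.3° Ω.
Step 4 — Source phasor: V = 5∠-90.0° V = 0 - j5 V.
Step 5 — Ohm's law: I = V / Z_total = (0 - j5) / (75.39 + j164.2) = -0.02515 - j0.01155 A.
Step 6 — Convert to polar: |I| = 0.02767 A, ∠I = -155.3°.

I = 0.02767∠-155.3° A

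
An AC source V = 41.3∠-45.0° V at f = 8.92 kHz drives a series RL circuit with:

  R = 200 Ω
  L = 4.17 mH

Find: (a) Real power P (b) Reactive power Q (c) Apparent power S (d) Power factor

Step 1 — Angular frequency: ω = 2π·f = 2π·8920 = 5.605e+04 rad/s.
Step 2 — Component impedances:
  R: Z = R = 200 Ω
  L: Z = jωL = j·5.605e+04·0.00417 = 0 + j233.7 Ω
Step 3 — Series combination: Z_total = R + L = 200 + j233.7 Ω = 307.6∠49.4° Ω.
Step 4 — Source phasor: V = 41.3∠-45.0° V = 29.2 - j29.2 V.
Step 5 — Current: I = V / Z = -0.0104 - j0.1339 A = 0.1343∠-94.4° A.
Step 6 — Complex power: S = V·I* = 3.605 + j4.213 VA.
Step 7 — Real power: P = Re(S) = 3.605 W.
Step 8 — Reactive power: Q = Im(S) = 4.213 VAR.
Step 9 — Apparent power: |S| = 5.545 VA.
Step 10 — Power factor: PF = P/|S| = 0.6502 (lagging).

(a) P = 3.605 W  (b) Q = 4.213 VAR  (c) S = 5.545 VA  (d) PF = 0.6502 (lagging)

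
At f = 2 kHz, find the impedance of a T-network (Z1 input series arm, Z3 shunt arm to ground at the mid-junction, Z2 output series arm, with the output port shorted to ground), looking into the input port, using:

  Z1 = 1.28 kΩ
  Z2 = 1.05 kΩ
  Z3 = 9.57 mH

Step 1 — Angular frequency: ω = 2π·f = 2π·2000 = 1.257e+04 rad/s.
Step 2 — Component impedances:
  Z1: Z = R = 1280 Ω
  Z2: Z = R = 1050 Ω
  Z3: Z = jωL = j·1.257e+04·0.00957 = 0 + j120.3 Ω
Step 3 — With the output port shorted to ground, the output series arm Z2 runs from the junction to ground; the shunt arm Z3 also runs from the junction to ground. They appear in parallel: Z3 || Z2 = 13.6 + j118.7 Ω.
Step 4 — Series with input arm Z1: Z_in = Z1 + (Z3 || Z2) = 1294 + j118.7 Ω = 1299∠5.2° Ω.

Z = 1294 + j118.7 Ω = 1299∠5.2° Ω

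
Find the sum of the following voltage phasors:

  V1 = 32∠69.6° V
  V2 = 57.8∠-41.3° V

Step 1 — Convert each phasor to rectangular form:
  V1 = 32·(cos(69.6°) + j·sin(69.6°)) = 11.15 + j29.99 V
  V2 = 57.8·(cos(-41.3°) + j·sin(-41.3°)) = 43.42 - j38.15 V
Step 2 — Sum components: V_total = 54.58 - j8.155 V.
Step 3 — Convert to polar: |V_total| = 55.18 V, ∠V_total = -8.5°.

V_total = 55.18∠-8.5° V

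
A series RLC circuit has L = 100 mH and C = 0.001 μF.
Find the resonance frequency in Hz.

Step 1 — Resonance condition Im(Z)=0 gives ω₀ = 1/√(LC).
Step 2 — ω₀ = 1/√(0.1·1e-09) = 1e+05 rad/s.
Step 3 — f₀ = ω₀/(2π) = 1.592e+04 Hz.

f₀ = 1.592e+04 Hz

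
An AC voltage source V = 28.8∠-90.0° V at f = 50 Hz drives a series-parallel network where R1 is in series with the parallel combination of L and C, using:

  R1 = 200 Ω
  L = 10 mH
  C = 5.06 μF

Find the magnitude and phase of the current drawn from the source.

Step 1 — Angular frequency: ω = 2π·f = 2π·50 = 314.2 rad/s.
Step 2 — Component impedances:
  R1: Z = R = 200 Ω
  L: Z = jωL = j·314.2·0.01 = 0 + j3.142 Ω
  C: Z = 1/(jωC) = -j/(ω·C) = 0 - j629.1 Ω
Step 3 — Parallel branch: L || C = 1/(1/L + 1/C) = 0 + j3.157 Ω.
Step 4 — Series with R1: Z_total = R1 + (L || C) = 200 + j3.157 Ω = 200∠0.9° Ω.
Step 5 — Source phasor: V = 28.8∠-90.0° V = 0 - j28.8 V.
Step 6 — Ohm's law: I = V / Z_total = (0 - j28.8) / (200 + j3.157) = -0.002273 - j0.144 A.
Step 7 — Convert to polar: |I| = 0.144 A, ∠I = -90.9°.

I = 0.144∠-90.9° A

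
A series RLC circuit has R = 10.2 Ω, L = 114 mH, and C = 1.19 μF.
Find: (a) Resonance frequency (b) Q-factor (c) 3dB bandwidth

Step 1 — Resonance condition Im(Z)=0 gives ω₀ = 1/√(LC).
Step 2 — ω₀ = 1/√(0.114·1.19e-06) = 2715 rad/s.
Step 3 — f₀ = ω₀/(2π) = 432.1 Hz.
Step 4 — Series Q: Q = ω₀L/R = 2715·0.114/10.2 = 30.34.
Step 5 — 3dB bandwidth: Δω = ω₀/Q = 89.47 rad/s; BW = Δω/(2π) = 14.24 Hz.

(a) f₀ = 432.1 Hz  (b) Q = 30.34  (c) BW = 14.24 Hz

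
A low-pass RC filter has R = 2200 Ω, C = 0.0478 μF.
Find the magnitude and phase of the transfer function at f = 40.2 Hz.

Step 1 — Angular frequency: ω = 2π·40.2 = 252.6 rad/s.
Step 2 — Transfer function: H(jω) = 1/(1 + jωRC).
Step 3 — Denominator: 1 + jωRC = 1 + j·252.6·2200·4.78e-08 = 1 + j0.02656.
Step 4 — H = 0.9993 - j0.02654.
Step 5 — Magnitude: |H| = 0.9996 (-0.0 dB); phase: φ = -1.5°.

|H| = 0.9996 (-0.0 dB), φ = -1.5°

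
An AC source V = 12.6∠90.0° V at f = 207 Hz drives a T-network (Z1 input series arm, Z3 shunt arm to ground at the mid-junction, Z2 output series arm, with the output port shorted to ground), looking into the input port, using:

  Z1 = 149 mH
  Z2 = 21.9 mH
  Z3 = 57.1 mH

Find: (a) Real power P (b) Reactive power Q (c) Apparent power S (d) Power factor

Step 1 — Angular frequency: ω = 2π·f = 2π·207 = 1301 rad/s.
Step 2 — Component impedances:
  Z1: Z = jωL = j·1301·0.149 = 0 + j193.8 Ω
  Z2: Z = jωL = j·1301·0.0219 = 0 + j28.48 Ω
  Z3: Z = jωL = j·1301·0.0571 = 0 + j74.27 Ω
Step 3 — With the output port shorted to ground, the output series arm Z2 runs from the junction to ground; the shunt arm Z3 also runs from the junction to ground. They appear in parallel: Z3 || Z2 = 0 + j20.59 Ω.
Step 4 — Series with input arm Z1: Z_in = Z1 + (Z3 || Z2) = 0 + j214.4 Ω = 214.4∠90.0° Ω.
Step 5 — Source phasor: V = 12.6∠90.0° V = 0 + j12.6 V.
Step 6 — Current: I = V / Z = 0.05877 A = 0.05877∠-0.0° A.
Step 7 — Complex power: S = V·I* = 0 + j0.7406 VA.
Step 8 — Real power: P = Re(S) = 0 W.
Step 9 — Reactive power: Q = Im(S) = 0.7406 VAR.
Step 10 — Apparent power: |S| = 0.7406 VA.
Step 11 — Power factor: PF = P/|S| = 0 (lagging).

(a) P = 0 W  (b) Q = 0.7406 VAR  (c) S = 0.7406 VA  (d) PF = 0 (lagging)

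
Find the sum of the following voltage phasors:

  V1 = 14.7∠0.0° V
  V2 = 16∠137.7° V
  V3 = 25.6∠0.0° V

Step 1 — Convert each phasor to rectangular form:
  V1 = 14.7·(cos(0.0°) + j·sin(0.0°)) = 14.7 V
  V2 = 16·(cos(137.7°) + j·sin(137.7°)) = -11.83 + j10.77 V
  V3 = 25.6·(cos(0.0°) + j·sin(0.0°)) = 25.6 V
Step 2 — Sum components: V_total = 28.47 + j10.77 V.
Step 3 — Convert to polar: |V_total| = 30.43 V, ∠V_total = 20.7°.

V_total = 30.43∠20.7° V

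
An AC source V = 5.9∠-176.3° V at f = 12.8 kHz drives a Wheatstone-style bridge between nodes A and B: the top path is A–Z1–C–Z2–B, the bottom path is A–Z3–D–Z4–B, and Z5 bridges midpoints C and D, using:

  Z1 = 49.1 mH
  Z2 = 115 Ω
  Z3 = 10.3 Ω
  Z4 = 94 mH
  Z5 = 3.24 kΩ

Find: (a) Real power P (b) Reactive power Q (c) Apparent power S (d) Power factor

Step 1 — Angular frequency: ω = 2π·f = 2π·1.28e+04 = 8.042e+04 rad/s.
Step 2 — Component impedances:
  Z1: Z = jωL = j·8.042e+04·0.0491 = 0 + j3949 Ω
  Z2: Z = R = 115 Ω
  Z3: Z = R = 10.3 Ω
  Z4: Z = jωL = j·8.042e+04·0.094 = 0 + j7560 Ω
  Z5: Z = R = 3240 Ω
Step 3 — Bridge requires nodal analysis (the Z5 bridge couples midpoints C and D, so the two paths cannot be reduced to a simple series/parallel combination). Setting node B to ground and injecting 1 A at node A, the 3-node admittance system at A, C, D solves to V_A = Z_AB = 1336 + j1616 Ω = 2097∠50.4° Ω.
Step 4 — Source phasor: V = 5.9∠-176.3° V = -5.888 - j0.3807 V.
Step 5 — Current: I = V / Z = -0.001929 + j0.002048 A = 0.002814∠133.3° A.
Step 6 — Complex power: S = V·I* = 0.01058 + j0.01279 VA.
Step 7 — Real power: P = Re(S) = 0.01058 W.
Step 8 — Reactive power: Q = Im(S) = 0.01279 VAR.
Step 9 — Apparent power: |S| = 0.0166 VA.
Step 10 — Power factor: PF = P/|S| = 0.6373 (lagging).

(a) P = 0.01058 W  (b) Q = 0.01279 VAR  (c) S = 0.0166 VA  (d) PF = 0.6373 (lagging)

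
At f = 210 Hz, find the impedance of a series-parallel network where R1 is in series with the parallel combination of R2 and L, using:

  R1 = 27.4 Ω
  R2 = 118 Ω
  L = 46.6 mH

Step 1 — Angular frequency: ω = 2π·f = 2π·210 = 1319 rad/s.
Step 2 — Component impedances:
  R1: Z = R = 27.4 Ω
  R2: Z = R = 118 Ω
  L: Z = jωL = j·1319·0.0466 = 0 + j61.49 Ω
Step 3 — Parallel branch: R2 || L = 1/(1/R2 + 1/L) = 25.2 + j48.36 Ω.
Step 4 — Series with R1: Z_total = R1 + (R2 || L) = 52.6 + j48.36 Ω = 71.45∠42.6° Ω.

Z = 52.6 + j48.36 Ω = 71.45∠42.6° Ω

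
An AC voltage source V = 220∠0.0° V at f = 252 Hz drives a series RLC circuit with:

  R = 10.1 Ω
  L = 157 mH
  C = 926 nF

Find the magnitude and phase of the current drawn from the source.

Step 1 — Angular frequency: ω = 2π·f = 2π·252 = 1583 rad/s.
Step 2 — Component impedances:
  R: Z = R = 10.1 Ω
  L: Z = jωL = j·1583·0.157 = 0 + j248.6 Ω
  C: Z = 1/(jωC) = -j/(ω·C) = 0 - j682 Ω
Step 3 — Series combination: Z_total = R + L + C = 10.1 - j433.5 Ω = 433.6∠-88.7° Ω.
Step 4 — Source phasor: V = 220∠0.0° V = 220 V.
Step 5 — Ohm's law: I = V / Z_total = (220) / (10.1 - j433.5) = 0.01182 + j0.5073 A.
Step 6 — Convert to polar: |I| = 0.5074 A, ∠I = 88.7°.

I = 0.5074∠88.7° A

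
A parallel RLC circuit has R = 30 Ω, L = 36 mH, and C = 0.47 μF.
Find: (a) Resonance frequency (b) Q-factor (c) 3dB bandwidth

Step 1 — Resonance: ω₀ = 1/√(LC) = 1/√(0.036·4.7e-07) = 7688 rad/s.
Step 2 — f₀ = ω₀/(2π) = 1224 Hz.
Step 3 — Parallel Q: Q = R/(ω₀L) = 30/(7688·0.036) = 0.1084.
Step 4 — Bandwidth: Δω = ω₀/Q = 7.092e+04 rad/s; BW = Δω/(2π) = 1.129e+04 Hz.

(a) f₀ = 1224 Hz  (b) Q = 0.1084  (c) BW = 1.129e+04 Hz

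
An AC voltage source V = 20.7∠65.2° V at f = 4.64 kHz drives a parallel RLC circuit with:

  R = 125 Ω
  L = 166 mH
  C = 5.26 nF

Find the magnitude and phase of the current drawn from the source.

Step 1 — Angular frequency: ω = 2π·f = 2π·4640 = 2.915e+04 rad/s.
Step 2 — Component impedances:
  R: Z = R = 125 Ω
  L: Z = jωL = j·2.915e+04·0.166 = 0 + j4840 Ω
  C: Z = 1/(jωC) = -j/(ω·C) = 0 - j6521 Ω
Step 3 — Parallel combination: 1/Z_total = 1/R + 1/L + 1/C; Z_total = 125 + j0.8325 Ω = 125∠0.4° Ω.
Step 4 — Source phasor: V = 20.7∠65.2° V = 8.683 + j18.79 V.
Step 5 — Ohm's law: I = V / Z_total = (8.683 + j18.79) / (125 + j0.8325) = 0.07046 + j0.1499 A.
Step 6 — Convert to polar: |I| = 0.1656 A, ∠I = 64.8°.

I = 0.1656∠64.8° A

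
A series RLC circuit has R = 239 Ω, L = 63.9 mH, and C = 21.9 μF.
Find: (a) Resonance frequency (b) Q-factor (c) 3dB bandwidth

Step 1 — Resonance: ω₀ = 1/√(LC) = 1/√(0.0639·2.19e-05) = 845.3 rad/s.
Step 2 — f₀ = ω₀/(2π) = 134.5 Hz.
Step 3 — Series Q: Q = ω₀L/R = 845.3·0.0639/239 = 0.226.
Step 4 — Bandwidth: Δω = ω₀/Q = 3740 rad/s; BW = Δω/(2π) = 595.3 Hz.

(a) f₀ = 134.5 Hz  (b) Q = 0.226  (c) BW = 595.3 Hz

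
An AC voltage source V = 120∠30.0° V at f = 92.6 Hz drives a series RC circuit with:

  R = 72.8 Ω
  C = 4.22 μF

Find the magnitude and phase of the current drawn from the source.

Step 1 — Angular frequency: ω = 2π·f = 2π·92.6 = 581.8 rad/s.
Step 2 — Component impedances:
  R: Z = R = 72.8 Ω
  C: Z = 1/(jωC) = -j/(ω·C) = 0 - j407.3 Ω
Step 3 — Series combination: Z_total = R + C = 72.8 - j407.3 Ω = 413.7∠-79.9° Ω.
Step 4 — Source phasor: V = 120∠30.0° V = 103.9 + j60 V.
Step 5 — Ohm's law: I = V / Z_total = (103.9 + j60) / (72.8 - j407.3) = -0.09856 + j0.2728 A.
Step 6 — Convert to polar: |I| = 0.29 A, ∠I = 109.9°.

I = 0.29∠109.9° A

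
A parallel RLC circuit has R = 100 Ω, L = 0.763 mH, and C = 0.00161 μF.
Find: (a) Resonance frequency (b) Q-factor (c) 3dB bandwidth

Step 1 — Resonance: ω₀ = 1/√(LC) = 1/√(0.000763·1.61e-09) = 9.022e+05 rad/s.
Step 2 — f₀ = ω₀/(2π) = 1.436e+05 Hz.
Step 3 — Parallel Q: Q = R/(ω₀L) = 100/(9.022e+05·0.000763) = 0.1453.
Step 4 — Bandwidth: Δω = ω₀/Q = 6.211e+06 rad/s; BW = Δω/(2π) = 9.885e+05 Hz.

(a) f₀ = 1.436e+05 Hz  (b) Q = 0.1453  (c) BW = 9.885e+05 Hz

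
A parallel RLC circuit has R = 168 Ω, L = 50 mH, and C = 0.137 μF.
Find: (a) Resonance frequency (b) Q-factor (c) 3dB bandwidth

Step 1 — Resonance: ω₀ = 1/√(LC) = 1/√(0.05·1.37e-07) = 1.208e+04 rad/s.
Step 2 — f₀ = ω₀/(2π) = 1923 Hz.
Step 3 — Parallel Q: Q = R/(ω₀L) = 168/(1.208e+04·0.05) = 0.2781.
Step 4 — Bandwidth: Δω = ω₀/Q = 4.345e+04 rad/s; BW = Δω/(2π) = 6915 Hz.

(a) f₀ = 1923 Hz  (b) Q = 0.2781  (c) BW = 6915 Hz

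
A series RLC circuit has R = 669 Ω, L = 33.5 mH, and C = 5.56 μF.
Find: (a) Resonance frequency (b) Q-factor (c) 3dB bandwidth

Step 1 — Resonance: ω₀ = 1/√(LC) = 1/√(0.0335·5.56e-06) = 2317 rad/s.
Step 2 — f₀ = ω₀/(2π) = 368.8 Hz.
Step 3 — Series Q: Q = ω₀L/R = 2317·0.0335/669 = 0.116.
Step 4 — Bandwidth: Δω = ω₀/Q = 1.997e+04 rad/s; BW = Δω/(2π) = 3178 Hz.

(a) f₀ = 368.8 Hz  (b) Q = 0.116  (c) BW = 3178 Hz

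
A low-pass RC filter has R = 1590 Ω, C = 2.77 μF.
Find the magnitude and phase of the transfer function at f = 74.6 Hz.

Step 1 — Angular frequency: ω = 2π·74.6 = 468.7 rad/s.
Step 2 — Transfer function: H(jω) = 1/(1 + jωRC).
Step 3 — Denominator: 1 + jωRC = 1 + j·468.7·1590·2.77e-06 = 1 + j2.064.
Step 4 — H = 0.19 - j0.3923.
Step 5 — Magnitude: |H| = 0.4359 (-7.2 dB); phase: φ = -64.2°.

|H| = 0.4359 (-7.2 dB), φ = -64.2°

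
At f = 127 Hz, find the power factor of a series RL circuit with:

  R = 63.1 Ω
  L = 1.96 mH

Step 1 — Angular frequency: ω = 2π·f = 2π·127 = 798 rad/s.
Step 2 — Component impedances:
  R: Z = R = 63.1 Ω
  L: Z = jωL = j·798·0.00196 = 0 + j1.564 Ω
Step 3 — Series combination: Z_total = R + L = 63.1 + j1.564 Ω = 63.12∠1.4° Ω.
Step 4 — Power factor: PF = cos(φ) = Re(Z)/|Z| = 63.1/63.12 = 0.9997.
Step 5 — Type: Im(Z) = 1.564 ⇒ lagging (phase φ = 1.4°).

PF = 0.9997 (lagging, φ = 1.4°)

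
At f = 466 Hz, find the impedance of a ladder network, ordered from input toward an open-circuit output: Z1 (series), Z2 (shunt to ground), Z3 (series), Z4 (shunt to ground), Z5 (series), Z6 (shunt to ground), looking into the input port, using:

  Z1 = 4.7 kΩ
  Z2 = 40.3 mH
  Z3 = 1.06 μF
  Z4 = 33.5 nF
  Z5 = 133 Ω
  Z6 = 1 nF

Step 1 — Angular frequency: ω = 2π·f = 2π·466 = 2928 rad/s.
Step 2 — Component impedances:
  Z1: Z = R = 4700 Ω
  Z2: Z = jωL = j·2928·0.0403 = 0 + j118 Ω
  Z3: Z = 1/(jωC) = -j/(ω·C) = 0 - j322.2 Ω
  Z4: Z = 1/(jωC) = -j/(ω·C) = 0 - j1.02e+04 Ω
  Z5: Z = R = 133 Ω
  Z6: Z = 1/(jωC) = -j/(ω·C) = 0 - j3.415e+05 Ω
Step 3 — Ladder network (open output): work backward from the far end, alternating series and parallel combinations. Z_in = 4700 + j119.4 Ω = 4702∠1.5° Ω.

Z = 4700 + j119.4 Ω = 4702∠1.5° Ω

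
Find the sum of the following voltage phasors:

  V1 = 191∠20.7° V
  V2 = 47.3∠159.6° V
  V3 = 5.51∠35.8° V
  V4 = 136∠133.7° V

Step 1 — Convert each phasor to rectangular form:
  V1 = 191·(cos(20.7°) + j·sin(20.7°)) = 178.7 + j67.51 V
  V2 = 47.3·(cos(159.6°) + j·sin(159.6°)) = -44.33 + j16.49 V
  V3 = 5.51·(cos(35.8°) + j·sin(35.8°)) = 4.469 + j3.223 V
  V4 = 136·(cos(133.7°) + j·sin(133.7°)) = -93.96 + j98.32 V
Step 2 — Sum components: V_total = 44.85 + j185.5 V.
Step 3 — Convert to polar: |V_total| = 190.9 V, ∠V_total = 76.4°.

V_total = 190.9∠76.4° V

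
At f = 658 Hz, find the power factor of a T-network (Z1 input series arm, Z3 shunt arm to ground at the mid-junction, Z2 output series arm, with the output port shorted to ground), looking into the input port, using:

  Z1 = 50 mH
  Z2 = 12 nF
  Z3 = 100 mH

Step 1 — Angular frequency: ω = 2π·f = 2π·658 = 4134 rad/s.
Step 2 — Component impedances:
  Z1: Z = jωL = j·4134·0.05 = 0 + j206.7 Ω
  Z2: Z = 1/(jωC) = -j/(ω·C) = 0 - j2.016e+04 Ω
  Z3: Z = jωL = j·4134·0.1 = 0 + j413.4 Ω
Step 3 — With the output port shorted to ground, the output series arm Z2 runs from the junction to ground; the shunt arm Z3 also runs from the junction to ground. They appear in parallel: Z3 || Z2 = 0 + j422.1 Ω.
Step 4 — Series with input arm Z1: Z_in = Z1 + (Z3 || Z2) = 0 + j628.8 Ω = 628.8∠90.0° Ω.
Step 5 — Power factor: PF = cos(φ) = Re(Z)/|Z| = 0/628.8 = 0.
Step 6 — Type: Im(Z) = 628.8 ⇒ lagging (phase φ = 90.0°).

PF = 0 (lagging, φ = 90.0°)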